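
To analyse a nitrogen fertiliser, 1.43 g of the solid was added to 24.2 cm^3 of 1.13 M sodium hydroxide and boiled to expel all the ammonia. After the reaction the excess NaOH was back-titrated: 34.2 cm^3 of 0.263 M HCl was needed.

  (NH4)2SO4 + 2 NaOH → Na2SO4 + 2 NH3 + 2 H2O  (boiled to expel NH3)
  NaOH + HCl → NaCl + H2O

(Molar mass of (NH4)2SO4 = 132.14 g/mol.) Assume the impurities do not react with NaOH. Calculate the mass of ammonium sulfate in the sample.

n(NaOH) added = 0.0242 × 1.13 = 0.0273 mol
n(HCl) used in back-titration = 0.0342 × 0.263 = 8.99 × 10^-3 mol
n(NaOH) left over = 8.99 × 10^-3 mol (1:1 ratio)
n(NaOH) consumed by analyte = 0.0273 − 8.99 × 10^-3 = 0.0184 mol
From the 1:2 ratio, n((NH4)2SO4) = 1/2 × 0.0184 = 9.18 × 10^-3 mol
mass of (NH4)2SO4 = 9.18 × 10^-3 × 132.14 = 1.21 g

1.21 g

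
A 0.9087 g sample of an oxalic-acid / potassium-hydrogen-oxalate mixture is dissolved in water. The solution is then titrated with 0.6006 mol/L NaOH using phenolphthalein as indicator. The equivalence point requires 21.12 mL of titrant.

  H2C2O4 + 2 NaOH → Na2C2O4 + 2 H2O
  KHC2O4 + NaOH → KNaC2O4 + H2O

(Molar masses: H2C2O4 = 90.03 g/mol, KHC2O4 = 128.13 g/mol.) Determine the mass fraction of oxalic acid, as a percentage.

42.71 %

n(NaOH) = 0.02112 × 0.6006 = 0.01268 mol
Let x = n(H2C2O4), y = n(KHC2O4).
Titrant: 2x + 1y = 0.01268;  mass: 90.03x + 128.13y = 0.9087
Solving, x = 4.311 × 10^-3 mol, y = 4.063 × 10^-3 mol
mass of H2C2O4 = 4.311 × 10^-3 × 90.03 = 0.3881 g
% H2C2O4 = 0.3881 / 0.9087 × 100 = 42.71 %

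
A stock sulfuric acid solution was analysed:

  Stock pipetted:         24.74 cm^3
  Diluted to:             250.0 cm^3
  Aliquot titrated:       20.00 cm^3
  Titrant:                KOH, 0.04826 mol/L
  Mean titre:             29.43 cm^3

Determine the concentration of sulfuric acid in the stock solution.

H2SO4 + 2 KOH → K2SO4 + 2 H2O
n(KOH) = 0.02943 × 0.04826 = 1.420 × 10^-3 mol
From the 1:2 ratio, n(H2SO4) in the aliquot = 1/2 × 1.420 × 10^-3 = 7.101 × 10^-4 mol
[H2SO4]_dilute = 7.101 × 10^-4 / 0.02000 = 0.03551 mol/L
Dilution factor = 250.0 / 24.74 = 10.11
[H2SO4]_stock = 0.03551 × 10.11 = 0.3588 mol/L

0.3588 mol/L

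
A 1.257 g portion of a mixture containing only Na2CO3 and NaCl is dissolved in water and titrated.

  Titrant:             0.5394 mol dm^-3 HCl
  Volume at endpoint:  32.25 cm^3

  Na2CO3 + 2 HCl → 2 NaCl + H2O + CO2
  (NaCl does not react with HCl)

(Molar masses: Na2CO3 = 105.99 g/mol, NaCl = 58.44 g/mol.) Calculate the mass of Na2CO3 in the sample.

0.9219 g

n(HCl) = 0.03225 × 0.5394 = 0.01740 mol
Let x = n(Na2CO3), y = n(NaCl).
Titrant: 2x = 0.01740;  mass: 105.99x + 58.44y = 1.257
Solving, x = 8.698 × 10^-3 mol, y = 5.734 × 10^-3 mol
mass of Na2CO3 = 8.698 × 10^-3 × 105.99 = 0.9219 g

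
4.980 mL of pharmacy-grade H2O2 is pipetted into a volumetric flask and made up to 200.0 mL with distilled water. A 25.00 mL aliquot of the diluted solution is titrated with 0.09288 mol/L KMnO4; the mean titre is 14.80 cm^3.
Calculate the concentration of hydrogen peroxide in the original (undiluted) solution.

5.521 mol/L

2 MnO4^- + 5 H2O2 + 6 H^+ → 2 Mn^2+ + 5 O2 + 8 H2O
n(KMnO4) = 0.01480 × 0.09288 = 1.375 × 10^-3 mol
From the 5:2 ratio, n(H2O2) in the aliquot = 5/2 × 1.375 × 10^-3 = 3.437 × 10^-3 mol
[H2O2]_dilute = 3.437 × 10^-3 / 0.02500 = 0.1375 mol/L
Dilution factor = 200.0 / 4.980 = 40.16
[H2O2]_stock = 0.1375 × 40.16 = 5.521 mol/L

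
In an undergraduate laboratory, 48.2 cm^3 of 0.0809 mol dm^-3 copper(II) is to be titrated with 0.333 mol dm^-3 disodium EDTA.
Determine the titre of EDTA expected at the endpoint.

11.7 mL

Cu^2+ + EDTA^4- → [Cu(EDTA)]^2-
n(Cu2+) = 0.0482 L × 0.0809 mol/L = 3.90 × 10^-3 mol
n(EDTA) = 3.90 × 10^-3 mol (1:1 stoichiometry)
V(EDTA) = 3.90 × 10^-3 mol / 0.333 mol/L = 0.0117 L = 11.7 mL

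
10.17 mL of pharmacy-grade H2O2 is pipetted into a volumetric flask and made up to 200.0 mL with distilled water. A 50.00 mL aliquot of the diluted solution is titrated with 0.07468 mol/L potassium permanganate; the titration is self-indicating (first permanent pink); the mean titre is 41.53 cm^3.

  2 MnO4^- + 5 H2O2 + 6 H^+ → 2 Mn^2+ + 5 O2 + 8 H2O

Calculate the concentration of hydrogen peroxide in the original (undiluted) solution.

n(KMnO4) = 0.04153 × 0.07468 = 3.101 × 10^-3 mol
From the 5:2 ratio, n(H2O2) in the aliquot = 5/2 × 3.101 × 10^-3 = 7.754 × 10^-3 mol
[H2O2]_dilute = 7.754 × 10^-3 / 0.05000 = 0.1551 mol/L
Dilution factor = 200.0 / 10.17 = 19.67
[H2O2]_stock = 0.1551 × 19.67 = 3.050 mol/L

3.050 mol/L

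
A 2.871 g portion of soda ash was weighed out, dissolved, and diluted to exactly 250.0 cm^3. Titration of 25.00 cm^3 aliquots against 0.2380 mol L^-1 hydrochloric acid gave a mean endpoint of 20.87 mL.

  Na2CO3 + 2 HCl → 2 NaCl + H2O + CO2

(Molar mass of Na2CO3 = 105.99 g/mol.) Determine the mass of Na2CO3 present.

2.632 g

n(HCl) per titration = 0.02087 × 0.2380 = 4.967 × 10^-3 mol
From the 1:2 ratio, n(Na2CO3) in each aliquot = 1/2 × 4.967 × 10^-3 = 2.484 × 10^-3 mol
n(Na2CO3) in the whole flask = 2.484 × 10^-3 × 250.0/25.00 = 0.02484 mol
mass of Na2CO3 = 0.02484 × 105.99 = 2.632 g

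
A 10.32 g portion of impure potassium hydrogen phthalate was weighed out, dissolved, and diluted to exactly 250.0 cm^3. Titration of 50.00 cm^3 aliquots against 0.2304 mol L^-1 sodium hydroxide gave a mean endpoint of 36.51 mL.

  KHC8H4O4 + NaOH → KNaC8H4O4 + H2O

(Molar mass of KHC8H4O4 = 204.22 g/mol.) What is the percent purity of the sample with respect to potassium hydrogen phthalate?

83.23 %

n(NaOH) per titration = 0.03651 × 0.2304 = 8.412 × 10^-3 mol
n(KHC8H4O4) in each aliquot = 8.412 × 10^-3 mol (1:1 ratio)
n(KHC8H4O4) in the whole flask = 8.412 × 10^-3 × 250.0/50.00 = 0.04206 mol
mass of KHC8H4O4 = 0.04206 × 204.22 = 8.589 g
% KHC8H4O4 = 8.589 / 10.32 × 100 = 83.23 %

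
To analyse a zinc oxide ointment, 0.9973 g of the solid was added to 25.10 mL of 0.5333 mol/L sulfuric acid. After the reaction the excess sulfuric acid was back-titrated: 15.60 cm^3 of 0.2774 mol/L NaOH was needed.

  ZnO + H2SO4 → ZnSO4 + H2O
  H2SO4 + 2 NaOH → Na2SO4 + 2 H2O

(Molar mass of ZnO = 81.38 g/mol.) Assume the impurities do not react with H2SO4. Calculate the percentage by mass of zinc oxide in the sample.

n(H2SO4) added = 0.02510 × 0.5333 = 0.01339 mol
n(NaOH) used in back-titration = 0.01560 × 0.2774 = 4.327 × 10^-3 mol
From the 1:2 ratio, n(H2SO4) left over = 1/2 × 4.327 × 10^-3 = 2.164 × 10^-3 mol
n(H2SO4) consumed by analyte = 0.01339 − 2.164 × 10^-3 = 0.01122 mol
n(ZnO) = 0.01122 mol (1:1 ratio)
mass of ZnO = 0.01122 × 81.38 = 0.9133 g
% ZnO = 0.9133 / 0.9973 × 100 = 91.57 %

91.57 %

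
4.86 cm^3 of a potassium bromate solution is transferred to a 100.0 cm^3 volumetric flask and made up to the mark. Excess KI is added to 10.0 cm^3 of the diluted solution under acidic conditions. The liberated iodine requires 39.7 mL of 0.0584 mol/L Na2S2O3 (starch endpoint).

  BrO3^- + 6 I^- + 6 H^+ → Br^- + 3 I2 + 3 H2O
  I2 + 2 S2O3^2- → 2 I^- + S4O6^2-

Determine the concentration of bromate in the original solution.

0.795 mol/L

n(S2O3^2-) = 0.0397 × 0.0584 = 2.32 × 10^-3 mol
n(I2) = n(S2O3^2-)/2 = 1.16 × 10^-3 mol
From the 1:3 ratio, n(BrO3^-) in the aliquot = 1/3 × 1.16 × 10^-3 = 3.86 × 10^-4 mol
[BrO3^-]_dilute = 3.86 × 10^-4 / 0.0100 = 0.0386 mol/L
[BrO3^-]_original = 0.0386 × 100.0/4.86 = 0.795 mol/L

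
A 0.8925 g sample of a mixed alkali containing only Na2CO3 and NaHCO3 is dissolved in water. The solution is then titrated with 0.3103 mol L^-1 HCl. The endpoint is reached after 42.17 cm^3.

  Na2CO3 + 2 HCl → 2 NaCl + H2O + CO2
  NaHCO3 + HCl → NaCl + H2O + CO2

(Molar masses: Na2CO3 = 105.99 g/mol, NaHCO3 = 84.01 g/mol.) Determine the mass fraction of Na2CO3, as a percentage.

n(HCl) = 0.04217 × 0.3103 = 0.01309 mol
Let x = n(Na2CO3), y = n(NaHCO3).
Titrant: 2x + 1y = 0.01309;  mass: 105.99x + 84.01y = 0.8925
Solving, x = 3.334 × 10^-3 mol, y = 6.418 × 10^-3 mol
mass of Na2CO3 = 3.334 × 10^-3 × 105.99 = 0.3534 g
% Na2CO3 = 0.3534 / 0.8925 × 100 = 39.59 %

39.59 %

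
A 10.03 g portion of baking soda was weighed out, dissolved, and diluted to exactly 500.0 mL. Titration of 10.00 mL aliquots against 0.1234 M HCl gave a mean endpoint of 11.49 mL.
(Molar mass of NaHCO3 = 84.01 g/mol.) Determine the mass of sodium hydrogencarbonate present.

NaHCO3 + HCl → NaCl + H2O + CO2
n(HCl) per titration = 0.01149 × 0.1234 = 1.418 × 10^-3 mol
n(NaHCO3) in each aliquot = 1.418 × 10^-3 mol (1:1 ratio)
n(NaHCO3) in the whole flask = 1.418 × 10^-3 × 500.0/10.00 = 0.07089 mol
mass of NaHCO3 = 0.07089 × 84.01 = 5.956 g

5.956 g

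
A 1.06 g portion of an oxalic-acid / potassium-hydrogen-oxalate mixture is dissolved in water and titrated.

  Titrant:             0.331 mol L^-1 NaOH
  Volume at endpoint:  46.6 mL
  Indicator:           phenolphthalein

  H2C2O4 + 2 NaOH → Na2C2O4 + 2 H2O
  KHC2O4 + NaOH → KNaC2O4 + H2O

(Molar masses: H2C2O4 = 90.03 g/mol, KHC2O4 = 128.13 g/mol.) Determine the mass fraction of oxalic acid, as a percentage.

46.8 %

n(NaOH) = 0.0466 × 0.331 = 0.0154 mol
Let x = n(H2C2O4), y = n(KHC2O4).
Titrant: 2x + 1y = 0.0154;  mass: 90.03x + 128.13y = 1.06
Solving, x = 5.51 × 10^-3 mol, y = 4.40 × 10^-3 mol
mass of H2C2O4 = 5.51 × 10^-3 × 90.03 = 0.496 g
% H2C2O4 = 0.496 / 1.06 × 100 = 46.8 %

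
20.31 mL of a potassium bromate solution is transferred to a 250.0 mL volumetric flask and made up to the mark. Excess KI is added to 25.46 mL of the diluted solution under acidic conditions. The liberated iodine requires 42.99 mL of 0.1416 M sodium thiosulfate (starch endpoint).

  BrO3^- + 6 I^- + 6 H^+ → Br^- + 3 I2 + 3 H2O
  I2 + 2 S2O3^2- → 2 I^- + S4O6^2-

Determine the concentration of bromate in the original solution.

n(S2O3^2-) = 0.04299 × 0.1416 = 6.087 × 10^-3 mol
n(I2) = n(S2O3^2-)/2 = 3.044 × 10^-3 mol
From the 1:3 ratio, n(BrO3^-) in the aliquot = 1/3 × 3.044 × 10^-3 = 1.015 × 10^-3 mol
[BrO3^-]_dilute = 1.015 × 10^-3 / 0.02546 = 0.03985 mol/L
[BrO3^-]_original = 0.03985 × 250.0/20.31 = 0.4905 mol/L

0.4905 M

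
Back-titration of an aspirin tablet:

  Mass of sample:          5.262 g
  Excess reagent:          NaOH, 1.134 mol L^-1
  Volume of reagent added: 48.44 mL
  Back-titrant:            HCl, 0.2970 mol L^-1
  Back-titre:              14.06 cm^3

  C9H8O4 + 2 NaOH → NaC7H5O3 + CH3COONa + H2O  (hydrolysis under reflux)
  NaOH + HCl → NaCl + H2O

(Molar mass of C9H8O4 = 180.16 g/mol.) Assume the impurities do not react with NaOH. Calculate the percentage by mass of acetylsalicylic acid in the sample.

n(NaOH) added = 0.04844 × 1.134 = 0.05493 mol
n(HCl) used in back-titration = 0.01406 × 0.2970 = 4.176 × 10^-3 mol
n(NaOH) left over = 4.176 × 10^-3 mol (1:1 ratio)
n(NaOH) consumed by analyte = 0.05493 − 4.176 × 10^-3 = 0.05076 mol
From the 1:2 ratio, n(C9H8O4) = 1/2 × 0.05076 = 0.02538 mol
mass of C9H8O4 = 0.02538 × 180.16 = 4.572 g
% C9H8O4 = 4.572 / 5.262 × 100 = 86.89 %

86.89 %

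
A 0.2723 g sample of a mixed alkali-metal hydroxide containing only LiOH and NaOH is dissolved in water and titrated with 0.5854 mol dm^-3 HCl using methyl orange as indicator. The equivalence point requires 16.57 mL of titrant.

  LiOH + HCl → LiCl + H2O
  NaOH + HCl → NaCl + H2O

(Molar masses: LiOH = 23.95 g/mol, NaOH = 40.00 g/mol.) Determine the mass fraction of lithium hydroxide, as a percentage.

63.41 %

n(HCl) = 0.01657 × 0.5854 = 9.700 × 10^-3 mol
Let x = n(LiOH), y = n(NaOH).
Titrant: 1x + 1y = 9.700 × 10^-3;  mass: 23.95x + 40.00y = 0.2723
Solving, x = 7.209 × 10^-3 mol, y = 2.491 × 10^-3 mol
mass of LiOH = 7.209 × 10^-3 × 23.95 = 0.1727 g
% LiOH = 0.1727 / 0.2723 × 100 = 63.41 %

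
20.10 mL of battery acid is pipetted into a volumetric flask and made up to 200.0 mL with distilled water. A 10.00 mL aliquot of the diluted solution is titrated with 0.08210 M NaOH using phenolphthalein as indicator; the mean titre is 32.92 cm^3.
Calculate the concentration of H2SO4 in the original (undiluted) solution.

1.345 M

H2SO4 + 2 NaOH → Na2SO4 + 2 H2O
n(NaOH) = 0.03292 × 0.08210 = 2.703 × 10^-3 mol
From the 1:2 ratio, n(H2SO4) in the aliquot = 1/2 × 2.703 × 10^-3 = 1.351 × 10^-3 mol
[H2SO4]_dilute = 1.351 × 10^-3 / 0.01000 = 0.1351 mol/L
Dilution factor = 200.0 / 20.10 = 9.950
[H2SO4]_stock = 0.1351 × 9.950 = 1.345 mol/L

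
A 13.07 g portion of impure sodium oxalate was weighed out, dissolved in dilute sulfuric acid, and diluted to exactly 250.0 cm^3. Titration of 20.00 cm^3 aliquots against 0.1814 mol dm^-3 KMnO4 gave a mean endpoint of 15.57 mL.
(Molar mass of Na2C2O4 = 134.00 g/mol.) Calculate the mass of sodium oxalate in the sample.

2 MnO4^- + 5 C2O4^2- + 16 H^+ → 2 Mn^2+ + 10 CO2 + 8 H2O
n(KMnO4) per titration = 0.01557 × 0.1814 = 2.824 × 10^-3 mol
From the 5:2 ratio, n(Na2C2O4) in each aliquot = 5/2 × 2.824 × 10^-3 = 7.061 × 10^-3 mol
n(Na2C2O4) in the whole flask = 7.061 × 10^-3 × 250.0/20.00 = 0.08826 mol
mass of Na2C2O4 = 0.08826 × 134.00 = 11.83 g

11.83 g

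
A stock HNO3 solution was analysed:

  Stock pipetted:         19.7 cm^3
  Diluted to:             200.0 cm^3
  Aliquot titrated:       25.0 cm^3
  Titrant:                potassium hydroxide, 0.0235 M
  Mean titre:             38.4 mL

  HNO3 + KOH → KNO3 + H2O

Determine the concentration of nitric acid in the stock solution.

0.366 M

n(KOH) = 0.0384 × 0.0235 = 9.02 × 10^-4 mol
n(HNO3) in the aliquot = 9.02 × 10^-4 mol (1:1 ratio)
[HNO3]_dilute = 9.02 × 10^-4 / 0.0250 = 0.0361 mol/L
Dilution factor = 200.0 / 19.7 = 10.15
[HNO3]_stock = 0.0361 × 10.15 = 0.366 mol/L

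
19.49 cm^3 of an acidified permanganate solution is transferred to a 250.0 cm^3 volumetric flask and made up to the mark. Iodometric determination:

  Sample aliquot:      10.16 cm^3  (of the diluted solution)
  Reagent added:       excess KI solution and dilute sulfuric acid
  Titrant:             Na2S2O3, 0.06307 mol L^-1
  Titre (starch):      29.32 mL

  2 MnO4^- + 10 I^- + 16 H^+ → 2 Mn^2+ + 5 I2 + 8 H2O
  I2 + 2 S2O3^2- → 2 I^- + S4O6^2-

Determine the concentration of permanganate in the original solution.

n(S2O3^2-) = 0.02932 × 0.06307 = 1.849 × 10^-3 mol
n(I2) = n(S2O3^2-)/2 = 9.246 × 10^-4 mol
From the 2:5 ratio, n(MnO4^-) in the aliquot = 2/5 × 9.246 × 10^-4 = 3.698 × 10^-4 mol
[MnO4^-]_dilute = 3.698 × 10^-4 / 0.01016 = 0.03640 mol/L
[MnO4^-]_original = 0.03640 × 250.0/19.49 = 0.4669 mol/L

0.4669 mol/L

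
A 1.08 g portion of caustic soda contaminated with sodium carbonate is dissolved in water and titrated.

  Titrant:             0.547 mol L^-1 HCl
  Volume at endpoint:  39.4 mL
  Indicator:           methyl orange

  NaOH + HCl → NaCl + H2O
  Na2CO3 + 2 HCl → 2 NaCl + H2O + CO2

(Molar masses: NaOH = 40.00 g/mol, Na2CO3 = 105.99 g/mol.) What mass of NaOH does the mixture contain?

0.191 g

n(HCl) = 0.0394 × 0.547 = 0.0216 mol
Let x = n(NaOH), y = n(Na2CO3).
Titrant: 1x + 2y = 0.0216;  mass: 40.00x + 105.99y = 1.08
Solving, x = 4.78 × 10^-3 mol, y = 8.39 × 10^-3 mol
mass of NaOH = 4.78 × 10^-3 × 40.00 = 0.191 g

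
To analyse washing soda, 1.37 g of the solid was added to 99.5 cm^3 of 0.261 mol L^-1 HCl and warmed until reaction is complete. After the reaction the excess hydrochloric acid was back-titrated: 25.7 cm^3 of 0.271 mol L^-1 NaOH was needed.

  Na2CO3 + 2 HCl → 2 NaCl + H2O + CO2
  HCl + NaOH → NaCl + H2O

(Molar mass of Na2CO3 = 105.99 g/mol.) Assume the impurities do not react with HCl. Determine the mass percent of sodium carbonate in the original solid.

73.5 %

n(HCl) added = 0.0995 × 0.261 = 0.0260 mol
n(NaOH) used in back-titration = 0.0257 × 0.271 = 6.96 × 10^-3 mol
n(HCl) left over = 6.96 × 10^-3 mol (1:1 ratio)
n(HCl) consumed by analyte = 0.0260 − 6.96 × 10^-3 = 0.0190 mol
From the 1:2 ratio, n(Na2CO3) = 1/2 × 0.0190 = 9.50 × 10^-3 mol
mass of Na2CO3 = 9.50 × 10^-3 × 105.99 = 1.01 g
% Na2CO3 = 1.01 / 1.37 × 100 = 73.5 %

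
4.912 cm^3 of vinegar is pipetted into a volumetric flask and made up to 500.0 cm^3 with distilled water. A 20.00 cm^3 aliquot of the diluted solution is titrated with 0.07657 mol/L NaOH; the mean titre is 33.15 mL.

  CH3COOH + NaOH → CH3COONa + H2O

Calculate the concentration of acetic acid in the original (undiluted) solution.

12.92 mol/L

n(NaOH) = 0.03315 × 0.07657 = 2.538 × 10^-3 mol
n(CH3COOH) in the aliquot = 2.538 × 10^-3 mol (1:1 ratio)
[CH3COOH]_dilute = 2.538 × 10^-3 / 0.02000 = 0.1269 mol/L
Dilution factor = 500.0 / 4.912 = 101.8
[CH3COOH]_stock = 0.1269 × 101.8 = 12.92 mol/L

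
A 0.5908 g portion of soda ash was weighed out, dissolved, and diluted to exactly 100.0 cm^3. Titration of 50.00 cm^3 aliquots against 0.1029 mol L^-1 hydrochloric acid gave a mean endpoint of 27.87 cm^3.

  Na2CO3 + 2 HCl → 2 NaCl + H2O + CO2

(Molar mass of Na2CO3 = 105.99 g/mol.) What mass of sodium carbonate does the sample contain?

n(HCl) per titration = 0.02787 × 0.1029 = 2.868 × 10^-3 mol
From the 1:2 ratio, n(Na2CO3) in each aliquot = 1/2 × 2.868 × 10^-3 = 1.434 × 10^-3 mol
n(Na2CO3) in the whole flask = 1.434 × 10^-3 × 100.0/50.00 = 2.868 × 10^-3 mol
mass of Na2CO3 = 2.868 × 10^-3 × 105.99 = 0.3040 g

0.3040 g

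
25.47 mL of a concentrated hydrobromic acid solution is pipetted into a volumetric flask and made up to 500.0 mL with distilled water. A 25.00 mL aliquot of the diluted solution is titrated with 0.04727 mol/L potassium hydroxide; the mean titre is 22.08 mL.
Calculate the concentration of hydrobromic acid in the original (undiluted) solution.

0.8196 mol/L

HBr + KOH → KBr + H2O
n(KOH) = 0.02208 × 0.04727 = 1.044 × 10^-3 mol
n(HBr) in the aliquot = 1.044 × 10^-3 mol (1:1 ratio)
[HBr]_dilute = 1.044 × 10^-3 / 0.02500 = 0.04175 mol/L
Dilution factor = 500.0 / 25.47 = 19.63
[HBr]_stock = 0.04175 × 19.63 = 0.8196 mol/L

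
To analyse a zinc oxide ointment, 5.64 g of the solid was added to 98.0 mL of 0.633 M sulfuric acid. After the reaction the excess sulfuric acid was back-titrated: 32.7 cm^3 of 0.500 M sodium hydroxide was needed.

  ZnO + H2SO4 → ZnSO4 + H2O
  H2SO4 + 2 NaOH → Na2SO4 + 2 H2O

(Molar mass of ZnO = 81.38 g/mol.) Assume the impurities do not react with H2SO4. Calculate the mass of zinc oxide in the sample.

n(H2SO4) added = 0.0980 × 0.633 = 0.0620 mol
n(NaOH) used in back-titration = 0.0327 × 0.500 = 0.0163 mol
From the 1:2 ratio, n(H2SO4) left over = 1/2 × 0.0163 = 8.17 × 10^-3 mol
n(H2SO4) consumed by analyte = 0.0620 − 8.17 × 10^-3 = 0.0539 mol
n(ZnO) = 0.0539 mol (1:1 ratio)
mass of ZnO = 0.0539 × 81.38 = 4.38 g

4.38 g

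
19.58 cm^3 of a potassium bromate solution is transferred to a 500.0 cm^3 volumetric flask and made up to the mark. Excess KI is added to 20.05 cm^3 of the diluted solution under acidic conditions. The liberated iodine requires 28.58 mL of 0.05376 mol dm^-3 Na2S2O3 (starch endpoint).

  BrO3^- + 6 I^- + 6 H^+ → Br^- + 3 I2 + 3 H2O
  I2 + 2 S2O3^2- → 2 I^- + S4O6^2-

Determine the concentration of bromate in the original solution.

n(S2O3^2-) = 0.02858 × 0.05376 = 1.536 × 10^-3 mol
n(I2) = n(S2O3^2-)/2 = 7.682 × 10^-4 mol
From the 1:3 ratio, n(BrO3^-) in the aliquot = 1/3 × 7.682 × 10^-4 = 2.561 × 10^-4 mol
[BrO3^-]_dilute = 2.561 × 10^-4 / 0.02005 = 0.01277 mol/L
[BrO3^-]_original = 0.01277 × 500.0/19.58 = 0.3261 mol/L

0.3261 mol/L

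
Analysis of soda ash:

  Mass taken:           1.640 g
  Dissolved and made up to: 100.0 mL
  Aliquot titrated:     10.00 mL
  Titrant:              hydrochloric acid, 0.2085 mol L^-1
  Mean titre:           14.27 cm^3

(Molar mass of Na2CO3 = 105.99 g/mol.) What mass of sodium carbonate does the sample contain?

Na2CO3 + 2 HCl → 2 NaCl + H2O + CO2
n(HCl) per titration = 0.01427 × 0.2085 = 2.975 × 10^-3 mol
From the 1:2 ratio, n(Na2CO3) in each aliquot = 1/2 × 2.975 × 10^-3 = 1.488 × 10^-3 mol
n(Na2CO3) in the whole flask = 1.488 × 10^-3 × 100.0/10.00 = 0.01488 mol
mass of Na2CO3 = 0.01488 × 105.99 = 1.577 g

1.577 g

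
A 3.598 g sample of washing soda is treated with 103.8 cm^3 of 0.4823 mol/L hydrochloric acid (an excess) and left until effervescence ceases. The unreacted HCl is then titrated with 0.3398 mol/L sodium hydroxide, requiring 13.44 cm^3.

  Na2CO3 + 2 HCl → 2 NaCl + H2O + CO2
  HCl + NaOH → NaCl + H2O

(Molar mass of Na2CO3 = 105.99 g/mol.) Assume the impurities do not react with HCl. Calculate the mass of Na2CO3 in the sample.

2.411 g

n(HCl) added = 0.1038 × 0.4823 = 0.05006 mol
n(NaOH) used in back-titration = 0.01344 × 0.3398 = 4.567 × 10^-3 mol
n(HCl) left over = 4.567 × 10^-3 mol (1:1 ratio)
n(HCl) consumed by analyte = 0.05006 − 4.567 × 10^-3 = 0.04550 mol
From the 1:2 ratio, n(Na2CO3) = 1/2 × 0.04550 = 0.02275 mol
mass of Na2CO3 = 0.02275 × 105.99 = 2.411 g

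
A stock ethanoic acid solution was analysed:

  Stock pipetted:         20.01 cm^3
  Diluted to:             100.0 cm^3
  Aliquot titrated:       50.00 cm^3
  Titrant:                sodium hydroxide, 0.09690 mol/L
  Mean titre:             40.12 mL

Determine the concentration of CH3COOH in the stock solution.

CH3COOH + NaOH → CH3COONa + H2O
n(NaOH) = 0.04012 × 0.09690 = 3.888 × 10^-3 mol
n(CH3COOH) in the aliquot = 3.888 × 10^-3 mol (1:1 ratio)
[CH3COOH]_dilute = 3.888 × 10^-3 / 0.05000 = 0.07775 mol/L
Dilution factor = 100.0 / 20.01 = 4.998
[CH3COOH]_stock = 0.07775 × 4.998 = 0.3886 mol/L

0.3886 mol/L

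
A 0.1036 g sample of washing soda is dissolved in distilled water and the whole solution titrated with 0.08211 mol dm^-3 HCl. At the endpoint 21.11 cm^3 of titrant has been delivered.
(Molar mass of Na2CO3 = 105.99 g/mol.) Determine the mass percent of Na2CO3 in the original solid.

Na2CO3 + 2 HCl → 2 NaCl + H2O + CO2
n(HCl) = 0.02111 L × 0.08211 mol/L = 1.733 × 10^-3 mol
From the 1:2 ratio, n(Na2CO3) = 1/2 × 1.733 × 10^-3 = 8.667 × 10^-4 mol
mass of Na2CO3 = 8.667 × 10^-4 × 105.99 g/mol = 0.09186 g
% Na2CO3 = 0.09186 / 0.1036 × 100 = 88.67 %

88.67 %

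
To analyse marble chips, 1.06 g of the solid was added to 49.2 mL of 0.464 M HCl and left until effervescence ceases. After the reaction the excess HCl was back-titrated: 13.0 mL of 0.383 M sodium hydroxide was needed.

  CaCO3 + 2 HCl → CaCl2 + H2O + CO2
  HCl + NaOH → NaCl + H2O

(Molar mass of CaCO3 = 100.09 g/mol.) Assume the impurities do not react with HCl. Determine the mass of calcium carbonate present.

n(HCl) added = 0.0492 × 0.464 = 0.0228 mol
n(NaOH) used in back-titration = 0.0130 × 0.383 = 4.98 × 10^-3 mol
n(HCl) left over = 4.98 × 10^-3 mol (1:1 ratio)
n(HCl) consumed by analyte = 0.0228 − 4.98 × 10^-3 = 0.0178 mol
From the 1:2 ratio, n(CaCO3) = 1/2 × 0.0178 = 8.92 × 10^-3 mol
mass of CaCO3 = 8.92 × 10^-3 × 100.09 = 0.893 g

0.893 g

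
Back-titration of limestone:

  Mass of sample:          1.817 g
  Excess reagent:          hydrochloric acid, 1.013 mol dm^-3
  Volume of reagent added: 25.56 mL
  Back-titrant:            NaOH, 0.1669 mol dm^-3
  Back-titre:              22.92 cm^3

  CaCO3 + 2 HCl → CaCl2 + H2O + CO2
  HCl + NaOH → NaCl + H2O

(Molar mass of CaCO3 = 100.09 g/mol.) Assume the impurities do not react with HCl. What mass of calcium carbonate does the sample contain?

1.104 g

n(HCl) added = 0.02556 × 1.013 = 0.02589 mol
n(NaOH) used in back-titration = 0.02292 × 0.1669 = 3.825 × 10^-3 mol
n(HCl) left over = 3.825 × 10^-3 mol (1:1 ratio)
n(HCl) consumed by analyte = 0.02589 − 3.825 × 10^-3 = 0.02207 mol
From the 1:2 ratio, n(CaCO3) = 1/2 × 0.02207 = 0.01103 mol
mass of CaCO3 = 0.01103 × 100.09 = 1.104 g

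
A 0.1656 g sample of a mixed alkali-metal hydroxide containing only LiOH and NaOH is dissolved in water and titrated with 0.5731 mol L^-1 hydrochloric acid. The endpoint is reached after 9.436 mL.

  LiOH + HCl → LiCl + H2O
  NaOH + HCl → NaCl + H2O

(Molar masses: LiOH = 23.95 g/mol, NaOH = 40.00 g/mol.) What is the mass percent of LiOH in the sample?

n(HCl) = 0.009436 × 0.5731 = 5.408 × 10^-3 mol
Let x = n(LiOH), y = n(NaOH).
Titrant: 1x + 1y = 5.408 × 10^-3;  mass: 23.95x + 40.00y = 0.1656
Solving, x = 3.160 × 10^-3 mol, y = 2.248 × 10^-3 mol
mass of LiOH = 3.160 × 10^-3 × 23.95 = 0.07567 g
% LiOH = 0.07567 / 0.1656 × 100 = 45.70 %

45.70 %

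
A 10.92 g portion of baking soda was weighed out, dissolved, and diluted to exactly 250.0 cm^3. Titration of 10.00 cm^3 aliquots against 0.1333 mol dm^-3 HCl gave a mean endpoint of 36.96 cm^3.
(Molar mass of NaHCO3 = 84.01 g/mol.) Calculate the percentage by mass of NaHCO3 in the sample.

94.76 %

NaHCO3 + HCl → NaCl + H2O + CO2
n(HCl) per titration = 0.03696 × 0.1333 = 4.927 × 10^-3 mol
n(NaHCO3) in each aliquot = 4.927 × 10^-3 mol (1:1 ratio)
n(NaHCO3) in the whole flask = 4.927 × 10^-3 × 250.0/10.00 = 0.1232 mol
mass of NaHCO3 = 0.1232 × 84.01 = 10.35 g
% NaHCO3 = 10.35 / 10.92 × 100 = 94.76 %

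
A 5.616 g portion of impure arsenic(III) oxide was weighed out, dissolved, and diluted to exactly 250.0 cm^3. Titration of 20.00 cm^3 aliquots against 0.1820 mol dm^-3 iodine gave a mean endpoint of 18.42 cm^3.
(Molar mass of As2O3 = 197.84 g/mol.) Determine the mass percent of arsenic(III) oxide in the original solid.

73.81 %

As2O3 + 2 I2 + 2 H2O → As2O5 + 4 HI
n(I2) per titration = 0.01842 × 0.1820 = 3.352 × 10^-3 mol
From the 1:2 ratio, n(As2O3) in each aliquot = 1/2 × 3.352 × 10^-3 = 1.676 × 10^-3 mol
n(As2O3) in the whole flask = 1.676 × 10^-3 × 250.0/20.00 = 0.02095 mol
mass of As2O3 = 0.02095 × 197.84 = 4.145 g
% As2O3 = 4.145 / 5.616 × 100 = 73.81 %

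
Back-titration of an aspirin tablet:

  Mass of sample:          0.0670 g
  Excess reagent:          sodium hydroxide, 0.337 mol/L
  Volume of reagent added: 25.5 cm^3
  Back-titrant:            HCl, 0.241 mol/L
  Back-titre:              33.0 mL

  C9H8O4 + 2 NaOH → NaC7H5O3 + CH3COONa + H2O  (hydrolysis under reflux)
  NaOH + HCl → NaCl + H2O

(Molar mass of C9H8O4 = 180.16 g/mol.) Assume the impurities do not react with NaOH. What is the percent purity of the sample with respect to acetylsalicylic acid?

86.1 %

n(NaOH) added = 0.0255 × 0.337 = 8.59 × 10^-3 mol
n(HCl) used in back-titration = 0.0330 × 0.241 = 7.95 × 10^-3 mol
n(NaOH) left over = 7.95 × 10^-3 mol (1:1 ratio)
n(NaOH) consumed by analyte = 8.59 × 10^-3 − 7.95 × 10^-3 = 6.41 × 10^-4 mol
From the 1:2 ratio, n(C9H8O4) = 1/2 × 6.41 × 10^-4 = 3.20 × 10^-4 mol
mass of C9H8O4 = 3.20 × 10^-4 × 180.16 = 0.0577 g
% C9H8O4 = 0.0577 / 0.0670 × 100 = 86.1 %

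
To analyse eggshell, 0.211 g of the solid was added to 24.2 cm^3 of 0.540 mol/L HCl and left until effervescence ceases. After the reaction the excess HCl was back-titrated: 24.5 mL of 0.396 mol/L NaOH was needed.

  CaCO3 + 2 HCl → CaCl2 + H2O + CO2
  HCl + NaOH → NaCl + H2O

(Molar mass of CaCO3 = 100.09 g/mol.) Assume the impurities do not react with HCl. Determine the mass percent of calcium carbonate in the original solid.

79.8 %

n(HCl) added = 0.0242 × 0.540 = 0.0131 mol
n(NaOH) used in back-titration = 0.0245 × 0.396 = 9.70 × 10^-3 mol
n(HCl) left over = 9.70 × 10^-3 mol (1:1 ratio)
n(HCl) consumed by analyte = 0.0131 − 9.70 × 10^-3 = 3.37 × 10^-3 mol
From the 1:2 ratio, n(CaCO3) = 1/2 × 3.37 × 10^-3 = 1.68 × 10^-3 mol
mass of CaCO3 = 1.68 × 10^-3 × 100.09 = 0.168 g
% CaCO3 = 0.168 / 0.211 × 100 = 79.8 %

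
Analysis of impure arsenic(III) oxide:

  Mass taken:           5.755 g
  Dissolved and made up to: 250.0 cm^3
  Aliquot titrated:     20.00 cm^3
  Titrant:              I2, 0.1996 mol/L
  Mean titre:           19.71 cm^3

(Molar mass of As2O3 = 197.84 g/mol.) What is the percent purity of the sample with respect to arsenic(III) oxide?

84.53 %

As2O3 + 2 I2 + 2 H2O → As2O5 + 4 HI
n(I2) per titration = 0.01971 × 0.1996 = 3.934 × 10^-3 mol
From the 1:2 ratio, n(As2O3) in each aliquot = 1/2 × 3.934 × 10^-3 = 1.967 × 10^-3 mol
n(As2O3) in the whole flask = 1.967 × 10^-3 × 250.0/20.00 = 0.02459 mol
mass of As2O3 = 0.02459 × 197.84 = 4.865 g
% As2O3 = 4.865 / 5.755 × 100 = 84.53 %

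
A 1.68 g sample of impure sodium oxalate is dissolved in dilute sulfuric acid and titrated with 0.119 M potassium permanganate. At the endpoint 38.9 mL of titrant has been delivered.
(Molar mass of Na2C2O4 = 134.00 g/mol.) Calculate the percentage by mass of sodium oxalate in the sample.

2 MnO4^- + 5 C2O4^2- + 16 H^+ → 2 Mn^2+ + 10 CO2 + 8 H2O
n(KMnO4) = 0.0389 L × 0.119 mol/L = 4.63 × 10^-3 mol
From the 5:2 ratio, n(Na2C2O4) = 5/2 × 4.63 × 10^-3 = 0.0116 mol
mass of Na2C2O4 = 0.0116 × 134.00 g/mol = 1.55 g
% Na2C2O4 = 1.55 / 1.68 × 100 = 92.3 %

92.3 %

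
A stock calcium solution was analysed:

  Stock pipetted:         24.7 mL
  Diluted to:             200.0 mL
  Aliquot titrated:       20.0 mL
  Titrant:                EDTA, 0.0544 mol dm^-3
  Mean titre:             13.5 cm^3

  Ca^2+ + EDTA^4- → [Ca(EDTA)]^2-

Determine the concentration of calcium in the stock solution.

0.297 mol/L

n(EDTA) = 0.0135 × 0.0544 = 7.34 × 10^-4 mol
n(Ca2+) in the aliquot = 7.34 × 10^-4 mol (1:1 ratio)
[Ca2+]_dilute = 7.34 × 10^-4 / 0.0200 = 0.0367 mol/L
Dilution factor = 200.0 / 24.7 = 8.097
[Ca2+]_stock = 0.0367 × 8.097 = 0.297 mol/L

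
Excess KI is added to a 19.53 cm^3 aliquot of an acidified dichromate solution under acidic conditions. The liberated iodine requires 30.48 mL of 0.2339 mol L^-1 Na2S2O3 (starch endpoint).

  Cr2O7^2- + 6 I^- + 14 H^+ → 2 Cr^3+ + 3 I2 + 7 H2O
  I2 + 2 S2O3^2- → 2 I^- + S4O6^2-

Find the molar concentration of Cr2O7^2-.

n(S2O3^2-) = 0.03048 × 0.2339 = 7.129 × 10^-3 mol
n(I2) = n(S2O3^2-)/2 = 3.565 × 10^-3 mol
From the 1:3 ratio, n(Cr2O7^2-) in the aliquot = 1/3 × 3.565 × 10^-3 = 1.188 × 10^-3 mol
[Cr2O7^2-] = 1.188 × 10^-3 / 0.01953 = 0.06084 mol/L

0.06084 mol/L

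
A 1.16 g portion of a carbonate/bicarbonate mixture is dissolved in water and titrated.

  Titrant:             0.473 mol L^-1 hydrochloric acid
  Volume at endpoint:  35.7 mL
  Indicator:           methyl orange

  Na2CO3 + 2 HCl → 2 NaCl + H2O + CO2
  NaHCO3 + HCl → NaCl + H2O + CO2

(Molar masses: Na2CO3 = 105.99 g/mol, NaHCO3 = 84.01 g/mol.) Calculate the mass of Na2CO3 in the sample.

0.442 g

n(HCl) = 0.0357 × 0.473 = 0.0169 mol
Let x = n(Na2CO3), y = n(NaHCO3).
Titrant: 2x + 1y = 0.0169;  mass: 105.99x + 84.01y = 1.16
Solving, x = 4.17 × 10^-3 mol, y = 8.55 × 10^-3 mol
mass of Na2CO3 = 4.17 × 10^-3 × 105.99 = 0.442 g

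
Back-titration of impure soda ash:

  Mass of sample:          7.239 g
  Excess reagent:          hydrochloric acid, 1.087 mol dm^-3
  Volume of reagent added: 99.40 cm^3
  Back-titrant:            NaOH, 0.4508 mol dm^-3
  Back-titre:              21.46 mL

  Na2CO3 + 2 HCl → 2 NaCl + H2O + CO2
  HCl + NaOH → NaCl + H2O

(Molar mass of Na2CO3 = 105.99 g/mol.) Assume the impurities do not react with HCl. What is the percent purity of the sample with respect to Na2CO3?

72.02 %

n(HCl) added = 0.09940 × 1.087 = 0.1080 mol
n(NaOH) used in back-titration = 0.02146 × 0.4508 = 9.674 × 10^-3 mol
n(HCl) left over = 9.674 × 10^-3 mol (1:1 ratio)
n(HCl) consumed by analyte = 0.1080 − 9.674 × 10^-3 = 0.09837 mol
From the 1:2 ratio, n(Na2CO3) = 1/2 × 0.09837 = 0.04919 mol
mass of Na2CO3 = 0.04919 × 105.99 = 5.213 g
% Na2CO3 = 5.213 / 7.239 × 100 = 72.02 %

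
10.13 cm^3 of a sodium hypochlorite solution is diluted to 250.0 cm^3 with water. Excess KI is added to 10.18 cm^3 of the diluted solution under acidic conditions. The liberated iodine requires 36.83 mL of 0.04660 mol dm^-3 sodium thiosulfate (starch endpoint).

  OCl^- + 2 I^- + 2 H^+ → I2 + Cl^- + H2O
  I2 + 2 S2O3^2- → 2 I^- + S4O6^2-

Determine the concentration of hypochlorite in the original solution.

n(S2O3^2-) = 0.03683 × 0.04660 = 1.716 × 10^-3 mol
n(I2) = n(S2O3^2-)/2 = 8.581 × 10^-4 mol
n(OCl^-) in the aliquot = 8.581 × 10^-4 mol (1:1 ratio)
[OCl^-]_dilute = 8.581 × 10^-4 / 0.01018 = 0.08430 mol/L
[OCl^-]_original = 0.08430 × 250.0/10.13 = 2.080 mol/L

2.080 mol/L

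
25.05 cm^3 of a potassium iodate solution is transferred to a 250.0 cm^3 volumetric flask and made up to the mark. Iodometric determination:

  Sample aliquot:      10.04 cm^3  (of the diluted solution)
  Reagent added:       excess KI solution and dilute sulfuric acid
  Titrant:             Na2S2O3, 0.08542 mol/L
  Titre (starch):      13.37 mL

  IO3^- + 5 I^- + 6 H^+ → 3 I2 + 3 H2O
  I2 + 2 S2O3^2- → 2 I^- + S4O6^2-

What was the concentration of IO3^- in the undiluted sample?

0.1892 mol/L

n(S2O3^2-) = 0.01337 × 0.08542 = 1.142 × 10^-3 mol
n(I2) = n(S2O3^2-)/2 = 5.710 × 10^-4 mol
From the 1:3 ratio, n(IO3^-) in the aliquot = 1/3 × 5.710 × 10^-4 = 1.903 × 10^-4 mol
[IO3^-]_dilute = 1.903 × 10^-4 / 0.01004 = 0.01896 mol/L
[IO3^-]_original = 0.01896 × 250.0/25.05 = 0.1892 mol/L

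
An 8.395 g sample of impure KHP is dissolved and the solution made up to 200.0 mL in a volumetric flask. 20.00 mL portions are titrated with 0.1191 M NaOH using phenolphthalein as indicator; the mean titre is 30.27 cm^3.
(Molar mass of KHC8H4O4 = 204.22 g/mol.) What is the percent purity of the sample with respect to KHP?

87.70 %

KHC8H4O4 + NaOH → KNaC8H4O4 + H2O
n(NaOH) per titration = 0.03027 × 0.1191 = 3.605 × 10^-3 mol
n(KHC8H4O4) in each aliquot = 3.605 × 10^-3 mol (1:1 ratio)
n(KHC8H4O4) in the whole flask = 3.605 × 10^-3 × 200.0/20.00 = 0.03605 mol
mass of KHC8H4O4 = 0.03605 × 204.22 = 7.362 g
% KHC8H4O4 = 7.362 / 8.395 × 100 = 87.70 %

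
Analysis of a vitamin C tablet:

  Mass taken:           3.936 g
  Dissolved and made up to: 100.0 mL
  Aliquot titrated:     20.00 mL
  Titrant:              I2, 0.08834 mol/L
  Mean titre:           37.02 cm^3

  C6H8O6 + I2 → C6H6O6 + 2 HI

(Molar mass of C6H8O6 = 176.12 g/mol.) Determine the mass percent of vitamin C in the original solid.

n(I2) per titration = 0.03702 × 0.08834 = 3.270 × 10^-3 mol
n(C6H8O6) in each aliquot = 3.270 × 10^-3 mol (1:1 ratio)
n(C6H8O6) in the whole flask = 3.270 × 10^-3 × 100.0/20.00 = 0.01635 mol
mass of C6H8O6 = 0.01635 × 176.12 = 2.880 g
% C6H8O6 = 2.880 / 3.936 × 100 = 73.17 %

73.17 %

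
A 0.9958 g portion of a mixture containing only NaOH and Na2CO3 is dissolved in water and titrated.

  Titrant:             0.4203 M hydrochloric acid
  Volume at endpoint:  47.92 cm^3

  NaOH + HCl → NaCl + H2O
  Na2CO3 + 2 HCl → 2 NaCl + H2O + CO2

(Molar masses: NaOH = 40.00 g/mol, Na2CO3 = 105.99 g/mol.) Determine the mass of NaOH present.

n(HCl) = 0.04792 × 0.4203 = 0.02014 mol
Let x = n(NaOH), y = n(Na2CO3).
Titrant: 1x + 2y = 0.02014;  mass: 40.00x + 105.99y = 0.9958
Solving, x = 5.507 × 10^-3 mol, y = 7.317 × 10^-3 mol
mass of NaOH = 5.507 × 10^-3 × 40.00 = 0.2203 g

0.2203 g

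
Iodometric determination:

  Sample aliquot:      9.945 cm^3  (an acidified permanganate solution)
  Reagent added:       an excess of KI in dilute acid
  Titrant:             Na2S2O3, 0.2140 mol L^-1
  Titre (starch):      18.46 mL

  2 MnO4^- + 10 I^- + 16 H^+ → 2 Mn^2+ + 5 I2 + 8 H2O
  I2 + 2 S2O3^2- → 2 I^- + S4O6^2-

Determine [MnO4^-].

0.07945 mol/L

n(S2O3^2-) = 0.01846 × 0.2140 = 3.950 × 10^-3 mol
n(I2) = n(S2O3^2-)/2 = 1.975 × 10^-3 mol
From the 2:5 ratio, n(MnO4^-) in the aliquot = 2/5 × 1.975 × 10^-3 = 7.901 × 10^-4 mol
[MnO4^-] = 7.901 × 10^-4 / 0.009945 = 0.07945 mol/L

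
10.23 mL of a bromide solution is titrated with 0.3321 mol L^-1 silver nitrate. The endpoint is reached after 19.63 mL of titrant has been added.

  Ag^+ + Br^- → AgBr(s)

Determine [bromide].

n(AgNO3) = 0.01963 L × 0.3321 mol/L = 6.519 × 10^-3 mol
n(Br-) = 6.519 × 10^-3 mol (1:1 mole ratio)
[Br-] = 6.519 × 10^-3 mol / 0.01023 L = 0.6373 mol/L

0.6373 mol/L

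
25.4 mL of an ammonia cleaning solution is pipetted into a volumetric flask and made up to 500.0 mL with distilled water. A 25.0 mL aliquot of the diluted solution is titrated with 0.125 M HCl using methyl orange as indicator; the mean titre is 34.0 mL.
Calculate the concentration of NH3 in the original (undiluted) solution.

NH3 + HCl → NH4Cl
n(HCl) = 0.0340 × 0.125 = 4.25 × 10^-3 mol
n(NH3) in the aliquot = 4.25 × 10^-3 mol (1:1 ratio)
[NH3]_dilute = 4.25 × 10^-3 / 0.0250 = 0.170 mol/L
Dilution factor = 500.0 / 25.4 = 19.69
[NH3]_stock = 0.170 × 19.69 = 3.35 mol/L

3.35 M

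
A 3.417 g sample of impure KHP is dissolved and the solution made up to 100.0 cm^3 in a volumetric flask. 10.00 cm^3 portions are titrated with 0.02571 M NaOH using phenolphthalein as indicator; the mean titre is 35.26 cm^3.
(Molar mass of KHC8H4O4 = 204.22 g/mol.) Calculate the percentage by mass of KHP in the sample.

54.18 %

KHC8H4O4 + NaOH → KNaC8H4O4 + H2O
n(NaOH) per titration = 0.03526 × 0.02571 = 9.065 × 10^-4 mol
n(KHC8H4O4) in each aliquot = 9.065 × 10^-4 mol (1:1 ratio)
n(KHC8H4O4) in the whole flask = 9.065 × 10^-4 × 100.0/10.00 = 9.065 × 10^-3 mol
mass of KHC8H4O4 = 9.065 × 10^-3 × 204.22 = 1.851 g
% KHC8H4O4 = 1.851 / 3.417 × 100 = 54.18 %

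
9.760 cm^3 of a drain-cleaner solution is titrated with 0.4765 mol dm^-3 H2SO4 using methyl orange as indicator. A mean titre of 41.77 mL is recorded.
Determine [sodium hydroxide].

2 NaOH + H2SO4 → Na2SO4 + 2 H2O
n(H2SO4) = 0.04177 L × 0.4765 mol/L = 0.01990 mol
From the 2:1 mole ratio, n(NaOH) = 2/1 × 0.01990 = 0.03981 mol
[NaOH] = 0.03981 mol / 0.009760 L = 4.079 mol/L

4.079 mol/L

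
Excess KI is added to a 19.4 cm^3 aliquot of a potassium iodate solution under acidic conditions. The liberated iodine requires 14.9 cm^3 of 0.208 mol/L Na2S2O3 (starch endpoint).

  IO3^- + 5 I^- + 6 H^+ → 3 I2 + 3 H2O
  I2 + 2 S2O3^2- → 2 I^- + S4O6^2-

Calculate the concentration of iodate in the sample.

0.0266 mol/L

n(S2O3^2-) = 0.0149 × 0.208 = 3.10 × 10^-3 mol
n(I2) = n(S2O3^2-)/2 = 1.55 × 10^-3 mol
From the 1:3 ratio, n(IO3^-) in the aliquot = 1/3 × 1.55 × 10^-3 = 5.17 × 10^-4 mol
[IO3^-] = 5.17 × 10^-4 / 0.0194 = 0.0266 mol/L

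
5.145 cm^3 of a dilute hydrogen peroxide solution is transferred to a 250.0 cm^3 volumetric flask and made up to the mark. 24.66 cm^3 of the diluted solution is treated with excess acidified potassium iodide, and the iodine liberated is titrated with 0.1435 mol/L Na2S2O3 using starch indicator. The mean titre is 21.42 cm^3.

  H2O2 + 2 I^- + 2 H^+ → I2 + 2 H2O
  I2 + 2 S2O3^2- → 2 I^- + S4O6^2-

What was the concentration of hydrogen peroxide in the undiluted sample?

n(S2O3^2-) = 0.02142 × 0.1435 = 3.074 × 10^-3 mol
n(I2) = n(S2O3^2-)/2 = 1.537 × 10^-3 mol
n(H2O2) in the aliquot = 1.537 × 10^-3 mol (1:1 ratio)
[H2O2]_dilute = 1.537 × 10^-3 / 0.02466 = 0.06232 mol/L
[H2O2]_original = 0.06232 × 250.0/5.145 = 3.028 mol/L

3.028 mol/L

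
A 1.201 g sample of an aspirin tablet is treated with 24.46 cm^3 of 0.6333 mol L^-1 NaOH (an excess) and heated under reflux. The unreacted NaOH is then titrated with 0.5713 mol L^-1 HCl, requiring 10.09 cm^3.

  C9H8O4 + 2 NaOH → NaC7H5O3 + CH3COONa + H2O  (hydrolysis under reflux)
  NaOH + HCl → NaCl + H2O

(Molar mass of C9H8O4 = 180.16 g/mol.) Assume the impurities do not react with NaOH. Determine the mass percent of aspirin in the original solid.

72.95 %

n(NaOH) added = 0.02446 × 0.6333 = 0.01549 mol
n(HCl) used in back-titration = 0.01009 × 0.5713 = 5.764 × 10^-3 mol
n(NaOH) left over = 5.764 × 10^-3 mol (1:1 ratio)
n(NaOH) consumed by analyte = 0.01549 − 5.764 × 10^-3 = 9.726 × 10^-3 mol
From the 1:2 ratio, n(C9H8O4) = 1/2 × 9.726 × 10^-3 = 4.863 × 10^-3 mol
mass of C9H8O4 = 4.863 × 10^-3 × 180.16 = 0.8761 g
% C9H8O4 = 0.8761 / 1.201 × 100 = 72.95 %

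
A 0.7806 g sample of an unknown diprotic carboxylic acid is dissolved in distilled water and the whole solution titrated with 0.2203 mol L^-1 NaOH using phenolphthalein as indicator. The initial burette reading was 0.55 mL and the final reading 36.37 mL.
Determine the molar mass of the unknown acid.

n(NaOH) = 0.03582 L × 0.2203 mol/L = 7.891 × 10^-3 mol
From the 1:2 ratio, n(H2A) = 1/2 × 7.891 × 10^-3 = 3.946 × 10^-3 mol
M = m / n = 0.7806 g / 3.946 × 10^-3 mol = 197.8 g/mol

197.8 g/mol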